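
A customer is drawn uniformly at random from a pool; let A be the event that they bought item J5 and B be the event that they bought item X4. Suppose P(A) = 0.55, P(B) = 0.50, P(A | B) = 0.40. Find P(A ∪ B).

P(A ∩ B) = P(B)·P(A|B) = 0.50 × 0.40 = 0.20
Apply inclusion-exclusion:
P(A ∪ B) = 0.55 + 0.50 − 0.20 = 0.85

0.85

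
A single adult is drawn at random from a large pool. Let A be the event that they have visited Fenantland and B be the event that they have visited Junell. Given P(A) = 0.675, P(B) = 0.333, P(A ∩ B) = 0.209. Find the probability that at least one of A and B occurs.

0.799

By inclusion-exclusion,
P(A ∪ B) = 0.675 + 0.333 − 0.209 = 0.799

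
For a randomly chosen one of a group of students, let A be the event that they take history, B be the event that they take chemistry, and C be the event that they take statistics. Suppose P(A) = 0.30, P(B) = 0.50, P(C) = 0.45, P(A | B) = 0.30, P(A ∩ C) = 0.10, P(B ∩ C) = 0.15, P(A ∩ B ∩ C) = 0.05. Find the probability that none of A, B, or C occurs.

0.10

P(A ∩ B) = P(B)·P(A|B) = 0.50 × 0.30 = 0.15
Inclusion–exclusion gives
P(A ∪ B ∪ C) = 0.30 + 0.50 + 0.45 − 0.15 − 0.10 − 0.15 + 0.05 = 0.90
P(none) = 1 − 0.90 = 0.10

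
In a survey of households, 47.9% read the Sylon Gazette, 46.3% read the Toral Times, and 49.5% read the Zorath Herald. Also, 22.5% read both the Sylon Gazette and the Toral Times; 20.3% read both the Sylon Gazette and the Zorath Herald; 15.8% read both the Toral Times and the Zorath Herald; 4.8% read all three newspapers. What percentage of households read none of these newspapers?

P(union) = 47.9 + 46.3 + 49.5 − 22.5 − 20.3 − 15.8 + 4.8 = 89.9%
P(none) = 100% − 89.9% = 10.1%

10.1%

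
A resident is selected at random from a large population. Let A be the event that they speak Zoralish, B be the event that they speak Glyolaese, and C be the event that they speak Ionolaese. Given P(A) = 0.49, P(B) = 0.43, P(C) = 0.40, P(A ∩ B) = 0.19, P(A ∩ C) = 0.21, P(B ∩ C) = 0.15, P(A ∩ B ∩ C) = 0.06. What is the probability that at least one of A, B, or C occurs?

0.83

Using inclusion–exclusion:
P(A ∪ B ∪ C) = 0.49 + 0.43 + 0.40 − 0.19 − 0.21 − 0.15 + 0.06 = 0.83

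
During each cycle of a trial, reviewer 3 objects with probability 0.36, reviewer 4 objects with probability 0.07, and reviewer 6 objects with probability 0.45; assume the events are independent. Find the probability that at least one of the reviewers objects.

0.67264

P(none) = (1 − 0.36) × (1 − 0.07) × (1 − 0.45) = 0.64 × 0.93 × 0.55 = 0.32736
P(at least one) = 1 − 0.32736 = 0.67264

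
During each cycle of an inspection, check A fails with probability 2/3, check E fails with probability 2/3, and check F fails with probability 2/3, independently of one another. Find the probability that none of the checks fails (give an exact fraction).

1/27

P(none) = (1 − 2/3) × (1 − 2/3) × (1 − 2/3) = 1/3 × 1/3 × 1/3 = 1/27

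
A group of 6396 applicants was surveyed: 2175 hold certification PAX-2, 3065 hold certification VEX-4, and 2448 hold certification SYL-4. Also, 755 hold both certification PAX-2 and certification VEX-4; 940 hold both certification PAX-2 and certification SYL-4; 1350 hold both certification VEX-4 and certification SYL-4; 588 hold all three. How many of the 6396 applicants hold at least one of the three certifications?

5231

|union| = 2175 + 3065 + 2448 − 755 − 940 − 1350 + 588 = 5231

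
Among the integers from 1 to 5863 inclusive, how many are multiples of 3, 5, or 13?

1954 + 1172 + 451 − 390 − 150 − 90 + 30 = 2977

2977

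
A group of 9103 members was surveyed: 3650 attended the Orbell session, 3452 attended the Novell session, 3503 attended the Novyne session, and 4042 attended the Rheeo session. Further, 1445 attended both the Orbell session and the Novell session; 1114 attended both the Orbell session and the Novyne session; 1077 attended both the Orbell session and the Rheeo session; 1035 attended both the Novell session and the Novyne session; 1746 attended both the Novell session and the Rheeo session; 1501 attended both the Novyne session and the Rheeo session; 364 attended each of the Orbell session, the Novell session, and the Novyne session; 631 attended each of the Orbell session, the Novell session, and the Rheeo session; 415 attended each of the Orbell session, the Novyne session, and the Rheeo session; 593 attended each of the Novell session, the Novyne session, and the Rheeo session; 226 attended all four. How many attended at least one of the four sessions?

8506

N(≥1) = 3650 + 3452 + 3503 + 4042 − 1445 − 1114 − 1077 − 1035 − 1746 − 1501 + 364 + 631 + 415 + 593 − 226 = 8506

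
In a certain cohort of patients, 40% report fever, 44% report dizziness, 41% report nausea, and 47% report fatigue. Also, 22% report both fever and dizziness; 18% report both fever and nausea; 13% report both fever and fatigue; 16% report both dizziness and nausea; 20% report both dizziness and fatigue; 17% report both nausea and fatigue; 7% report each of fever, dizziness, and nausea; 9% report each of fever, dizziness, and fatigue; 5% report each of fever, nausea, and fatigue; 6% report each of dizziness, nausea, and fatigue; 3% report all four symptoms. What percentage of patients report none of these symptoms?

10%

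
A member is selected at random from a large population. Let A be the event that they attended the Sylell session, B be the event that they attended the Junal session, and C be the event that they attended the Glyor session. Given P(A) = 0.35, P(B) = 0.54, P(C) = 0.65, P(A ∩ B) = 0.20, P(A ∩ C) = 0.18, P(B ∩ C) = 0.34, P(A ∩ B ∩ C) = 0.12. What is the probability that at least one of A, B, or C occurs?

By inclusion–exclusion:
P(A ∪ B ∪ C) = 0.35 + 0.54 + 0.65 − 0.20 − 0.18 − 0.34 + 0.12 = 0.94

0.94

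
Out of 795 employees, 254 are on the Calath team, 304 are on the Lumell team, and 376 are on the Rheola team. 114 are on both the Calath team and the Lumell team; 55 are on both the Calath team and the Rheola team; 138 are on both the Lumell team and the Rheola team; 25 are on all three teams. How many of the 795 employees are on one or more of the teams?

By inclusion–exclusion:
N(≥1) = 254 + 304 + 376 − 114 − 55 − 138 + 25 = 652

652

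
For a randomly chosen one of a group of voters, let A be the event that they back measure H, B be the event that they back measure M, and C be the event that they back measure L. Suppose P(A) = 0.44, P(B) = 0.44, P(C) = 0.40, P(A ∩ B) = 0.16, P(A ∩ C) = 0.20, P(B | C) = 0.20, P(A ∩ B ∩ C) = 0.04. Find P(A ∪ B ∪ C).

0.88

P(B ∩ C) = P(C)·P(B|C) = 0.40 × 0.20 = 0.08
Using inclusion–exclusion:
P(A ∪ B ∪ C) = 0.44 + 0.44 + 0.40 − 0.16 − 0.20 − 0.08 + 0.04 = 0.88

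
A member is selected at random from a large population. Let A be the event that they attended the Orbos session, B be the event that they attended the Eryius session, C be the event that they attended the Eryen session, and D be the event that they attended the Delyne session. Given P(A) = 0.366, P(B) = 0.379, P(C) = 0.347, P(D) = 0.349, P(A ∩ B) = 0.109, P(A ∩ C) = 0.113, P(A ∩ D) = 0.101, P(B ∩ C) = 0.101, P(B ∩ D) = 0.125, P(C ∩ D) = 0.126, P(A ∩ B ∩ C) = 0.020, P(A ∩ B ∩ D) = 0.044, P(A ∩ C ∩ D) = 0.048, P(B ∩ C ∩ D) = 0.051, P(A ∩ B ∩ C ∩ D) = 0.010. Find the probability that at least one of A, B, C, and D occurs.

0.919

By inclusion–exclusion:
P(A ∪ B ∪ C ∪ D) = 0.366 + 0.379 + 0.347 + 0.349 − 0.109 − 0.113 − 0.101 − 0.101 − 0.125 − 0.126 + 0.020 + 0.044 + 0.048 + 0.051 − 0.010 = 0.919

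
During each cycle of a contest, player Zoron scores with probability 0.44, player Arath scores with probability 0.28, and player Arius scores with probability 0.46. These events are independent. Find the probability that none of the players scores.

0.217728

P(none) = (1 − 0.44) × (1 − 0.28) × (1 − 0.46) = 0.56 × 0.72 × 0.54 = 0.217728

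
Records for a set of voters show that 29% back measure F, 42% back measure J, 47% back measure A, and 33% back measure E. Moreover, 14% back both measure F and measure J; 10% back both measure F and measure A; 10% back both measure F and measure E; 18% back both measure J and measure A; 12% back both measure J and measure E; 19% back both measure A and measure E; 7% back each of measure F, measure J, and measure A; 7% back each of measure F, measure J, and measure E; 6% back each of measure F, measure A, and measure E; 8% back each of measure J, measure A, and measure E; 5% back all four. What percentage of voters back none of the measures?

9%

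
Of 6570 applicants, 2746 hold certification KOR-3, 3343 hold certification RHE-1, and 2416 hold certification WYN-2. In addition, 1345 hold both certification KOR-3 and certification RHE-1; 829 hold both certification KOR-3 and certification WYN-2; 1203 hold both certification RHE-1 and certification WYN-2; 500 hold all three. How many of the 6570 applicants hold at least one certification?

|union| = 2746 + 3343 + 2416 − 1345 − 829 − 1203 + 500 = 5628

5628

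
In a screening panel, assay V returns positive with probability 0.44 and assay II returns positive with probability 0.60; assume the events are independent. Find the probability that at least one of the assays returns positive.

0.776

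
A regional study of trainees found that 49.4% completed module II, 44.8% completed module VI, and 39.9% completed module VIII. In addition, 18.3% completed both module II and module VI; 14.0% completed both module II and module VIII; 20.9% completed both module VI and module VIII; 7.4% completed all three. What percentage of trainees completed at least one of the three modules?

Inclusion–exclusion gives
P(at least one) = 49.4 + 44.8 + 39.9 − 18.3 − 14.0 − 20.9 + 7.4 = 88.3%

88.3%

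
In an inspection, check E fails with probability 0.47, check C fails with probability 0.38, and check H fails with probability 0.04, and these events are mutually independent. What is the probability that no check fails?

0.315456

Since the events are independent, P(none) is the product of the individual non-occurrence probabilities.
P(none) = (1 − 0.47) × (1 − 0.38) × (1 − 0.04) = 0.53 × 0.62 × 0.96 = 0.315456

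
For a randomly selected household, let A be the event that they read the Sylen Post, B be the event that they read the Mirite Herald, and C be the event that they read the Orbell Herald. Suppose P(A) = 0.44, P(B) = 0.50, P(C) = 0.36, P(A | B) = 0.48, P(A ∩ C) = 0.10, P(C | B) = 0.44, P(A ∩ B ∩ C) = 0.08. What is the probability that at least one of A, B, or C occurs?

P(A ∩ B) = P(B)·P(A|B) = 0.50 × 0.48 = 0.24
P(B ∩ C) = P(B)·P(C|B) = 0.50 × 0.44 = 0.22
P(A ∪ B ∪ C) = 0.44 + 0.50 + 0.36 − 0.24 − 0.10 − 0.22 + 0.08 = 0.82

0.82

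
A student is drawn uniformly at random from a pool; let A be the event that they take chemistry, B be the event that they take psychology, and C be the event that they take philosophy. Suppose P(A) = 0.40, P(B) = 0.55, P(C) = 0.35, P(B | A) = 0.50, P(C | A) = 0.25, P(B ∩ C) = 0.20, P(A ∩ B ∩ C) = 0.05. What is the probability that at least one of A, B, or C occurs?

P(A ∩ B) = P(A)·P(B|A) = 0.40 × 0.50 = 0.20
P(A ∩ C) = P(A)·P(C|A) = 0.40 × 0.25 = 0.10
P(A ∪ B ∪ C) = 0.40 + 0.55 + 0.35 − 0.20 − 0.10 − 0.20 + 0.05 = 0.85

0.85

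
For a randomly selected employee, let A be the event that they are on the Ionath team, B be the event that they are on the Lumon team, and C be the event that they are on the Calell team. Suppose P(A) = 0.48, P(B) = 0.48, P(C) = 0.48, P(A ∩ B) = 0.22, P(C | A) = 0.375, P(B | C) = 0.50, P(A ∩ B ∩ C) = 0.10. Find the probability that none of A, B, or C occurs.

0.10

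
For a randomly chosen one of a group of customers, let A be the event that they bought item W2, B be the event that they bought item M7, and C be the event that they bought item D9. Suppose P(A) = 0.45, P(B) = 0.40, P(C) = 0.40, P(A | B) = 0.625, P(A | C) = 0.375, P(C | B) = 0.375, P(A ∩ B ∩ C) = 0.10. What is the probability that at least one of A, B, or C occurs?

0.80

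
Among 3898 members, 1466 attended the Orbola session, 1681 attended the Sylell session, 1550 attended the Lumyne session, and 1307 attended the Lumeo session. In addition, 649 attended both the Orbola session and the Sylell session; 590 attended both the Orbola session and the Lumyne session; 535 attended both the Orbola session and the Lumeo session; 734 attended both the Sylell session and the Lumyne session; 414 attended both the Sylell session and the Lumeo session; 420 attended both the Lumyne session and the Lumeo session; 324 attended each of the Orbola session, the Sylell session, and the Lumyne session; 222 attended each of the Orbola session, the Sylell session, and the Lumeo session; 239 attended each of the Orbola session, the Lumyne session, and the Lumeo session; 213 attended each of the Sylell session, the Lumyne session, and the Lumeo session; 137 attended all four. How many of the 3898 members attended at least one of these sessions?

|union| = 1466 + 1681 + 1550 + 1307 − 649 − 590 − 535 − 734 − 414 − 420 + 324 + 222 + 239 + 213 − 137 = 3523

3523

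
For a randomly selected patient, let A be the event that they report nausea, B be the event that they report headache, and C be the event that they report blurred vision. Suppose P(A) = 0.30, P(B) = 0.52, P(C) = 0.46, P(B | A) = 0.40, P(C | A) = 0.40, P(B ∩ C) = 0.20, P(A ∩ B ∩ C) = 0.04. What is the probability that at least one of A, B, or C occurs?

0.88

P(A ∩ B) = P(A)·P(B|A) = 0.30 × 0.40 = 0.12
P(A ∩ C) = P(A)·P(C|A) = 0.30 × 0.40 = 0.12
Inclusion–exclusion gives
P(A ∪ B ∪ C) = 0.30 + 0.52 + 0.46 − 0.12 − 0.12 − 0.20 + 0.04 = 0.88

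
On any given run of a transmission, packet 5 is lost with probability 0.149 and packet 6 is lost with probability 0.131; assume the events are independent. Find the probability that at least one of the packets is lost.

P(none) = (1 − 0.149) × (1 − 0.131) = 0.851 × 0.869 = 0.739519
P(at least one) = 1 − 0.739519 = 0.260481

0.260481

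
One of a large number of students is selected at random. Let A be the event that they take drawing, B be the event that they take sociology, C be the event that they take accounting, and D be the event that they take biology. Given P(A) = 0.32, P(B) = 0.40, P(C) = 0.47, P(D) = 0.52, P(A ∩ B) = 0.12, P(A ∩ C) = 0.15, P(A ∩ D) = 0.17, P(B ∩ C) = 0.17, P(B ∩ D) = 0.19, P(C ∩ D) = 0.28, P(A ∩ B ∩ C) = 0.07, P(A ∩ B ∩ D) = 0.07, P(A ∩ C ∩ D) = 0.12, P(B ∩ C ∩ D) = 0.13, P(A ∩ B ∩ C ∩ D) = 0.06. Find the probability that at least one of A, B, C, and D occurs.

P(A ∪ B ∪ C ∪ D) = 0.32 + 0.40 + 0.47 + 0.52 − 0.12 − 0.15 − 0.17 − 0.17 − 0.19 − 0.28 + 0.07 + 0.07 + 0.12 + 0.13 − 0.06 = 0.96

0.96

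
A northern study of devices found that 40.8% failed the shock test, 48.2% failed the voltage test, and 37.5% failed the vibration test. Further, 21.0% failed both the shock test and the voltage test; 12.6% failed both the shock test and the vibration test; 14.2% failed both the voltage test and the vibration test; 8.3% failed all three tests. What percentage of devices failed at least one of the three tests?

87.0%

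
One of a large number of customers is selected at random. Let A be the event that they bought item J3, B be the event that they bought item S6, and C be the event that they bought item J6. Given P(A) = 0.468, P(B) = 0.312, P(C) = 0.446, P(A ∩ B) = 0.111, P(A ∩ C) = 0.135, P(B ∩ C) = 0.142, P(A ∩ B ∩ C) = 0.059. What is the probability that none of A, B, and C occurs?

0.103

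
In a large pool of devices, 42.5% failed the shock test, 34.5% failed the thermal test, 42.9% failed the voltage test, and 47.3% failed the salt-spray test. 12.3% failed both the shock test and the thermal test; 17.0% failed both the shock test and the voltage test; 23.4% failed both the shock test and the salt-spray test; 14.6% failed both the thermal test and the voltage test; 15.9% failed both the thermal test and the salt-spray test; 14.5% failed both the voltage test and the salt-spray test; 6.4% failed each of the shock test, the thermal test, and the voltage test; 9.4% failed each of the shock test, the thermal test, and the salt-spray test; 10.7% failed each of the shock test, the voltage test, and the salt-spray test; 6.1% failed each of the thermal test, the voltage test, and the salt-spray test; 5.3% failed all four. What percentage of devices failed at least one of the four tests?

Using inclusion–exclusion:
P(union) = 42.5 + 34.5 + 42.9 + 47.3 − 12.3 − 17.0 − 23.4 − 14.6 − 15.9 − 14.5 + 6.4 + 9.4 + 10.7 + 6.1 − 5.3 = 96.8%

96.8%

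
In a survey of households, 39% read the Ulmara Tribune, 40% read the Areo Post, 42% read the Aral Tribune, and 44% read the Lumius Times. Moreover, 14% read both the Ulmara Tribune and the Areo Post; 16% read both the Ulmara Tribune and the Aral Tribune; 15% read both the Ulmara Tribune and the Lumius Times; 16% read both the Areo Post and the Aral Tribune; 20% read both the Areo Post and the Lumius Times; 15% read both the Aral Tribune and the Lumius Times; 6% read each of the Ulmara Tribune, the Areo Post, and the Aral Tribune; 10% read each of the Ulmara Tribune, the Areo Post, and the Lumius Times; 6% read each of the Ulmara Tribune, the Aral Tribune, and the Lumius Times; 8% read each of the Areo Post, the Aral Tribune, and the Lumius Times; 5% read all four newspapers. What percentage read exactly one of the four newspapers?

P(exactly one) = 39 + 40 + 42 + 44 − 2·14 − 2·16 − 2·15 − 2·16 − 2·20 − 2·15 + 3·6 + 3·10 + 3·6 + 3·8 − 4·5 = 43%

43%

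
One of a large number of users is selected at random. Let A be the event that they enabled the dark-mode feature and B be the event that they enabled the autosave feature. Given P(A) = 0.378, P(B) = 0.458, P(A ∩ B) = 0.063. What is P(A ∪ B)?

0.773

By inclusion-exclusion,
P(A ∪ B) = 0.378 + 0.458 − 0.063 = 0.773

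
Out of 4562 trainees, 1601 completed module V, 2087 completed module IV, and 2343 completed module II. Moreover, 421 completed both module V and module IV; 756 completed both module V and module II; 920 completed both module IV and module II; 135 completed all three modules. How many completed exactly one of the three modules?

2242

Using the inclusion–exclusion count for exactly one event:
N(exactly one) = 1601 + 2087 + 2343 − 2·421 − 2·756 − 2·920 + 3·135 = 2242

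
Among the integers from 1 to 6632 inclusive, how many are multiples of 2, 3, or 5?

3316 + 2210 + 1326 − 1105 − 663 − 442 + 221 = 4863

4863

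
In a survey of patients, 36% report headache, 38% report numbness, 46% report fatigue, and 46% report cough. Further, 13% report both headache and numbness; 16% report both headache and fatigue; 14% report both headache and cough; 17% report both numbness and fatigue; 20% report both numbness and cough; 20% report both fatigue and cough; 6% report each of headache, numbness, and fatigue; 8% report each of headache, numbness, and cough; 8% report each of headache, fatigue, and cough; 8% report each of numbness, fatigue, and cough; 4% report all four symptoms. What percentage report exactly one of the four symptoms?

P(exactly one) = 36 + 38 + 46 + 46 − 2·13 − 2·16 − 2·14 − 2·17 − 2·20 − 2·20 + 3·6 + 3·8 + 3·8 + 3·8 − 4·4 = 40%

40%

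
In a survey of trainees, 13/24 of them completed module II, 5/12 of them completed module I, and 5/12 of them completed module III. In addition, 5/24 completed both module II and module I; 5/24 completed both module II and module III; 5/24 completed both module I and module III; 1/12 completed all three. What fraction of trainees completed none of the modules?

Inclusion–exclusion gives
P(at least one) = 13/24 + 5/12 + 5/12 − 5/24 − 5/24 − 5/24 + 1/12 = 5/6
P(none) = 1 − 5/6 = 1/6

1/6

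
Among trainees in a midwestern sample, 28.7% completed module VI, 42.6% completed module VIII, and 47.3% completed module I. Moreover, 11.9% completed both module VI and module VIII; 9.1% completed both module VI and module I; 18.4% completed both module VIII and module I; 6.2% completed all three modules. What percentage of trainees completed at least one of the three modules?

85.4%

P(union) = 28.7 + 42.6 + 47.3 − 11.9 − 9.1 − 18.4 + 6.2 = 85.4%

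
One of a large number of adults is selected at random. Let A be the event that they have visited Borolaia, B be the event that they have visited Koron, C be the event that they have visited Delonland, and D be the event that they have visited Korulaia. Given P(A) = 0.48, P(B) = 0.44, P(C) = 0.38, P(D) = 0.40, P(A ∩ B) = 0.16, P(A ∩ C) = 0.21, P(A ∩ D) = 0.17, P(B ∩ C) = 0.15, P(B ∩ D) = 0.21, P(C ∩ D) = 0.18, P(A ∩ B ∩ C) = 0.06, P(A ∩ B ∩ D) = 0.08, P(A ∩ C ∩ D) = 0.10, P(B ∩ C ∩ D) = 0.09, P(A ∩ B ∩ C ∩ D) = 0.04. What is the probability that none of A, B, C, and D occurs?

0.09

P(A ∪ B ∪ C ∪ D) = 0.48 + 0.44 + 0.38 + 0.40 − 0.16 − 0.21 − 0.17 − 0.15 − 0.21 − 0.18 + 0.06 + 0.08 + 0.10 + 0.09 − 0.04 = 0.91
P(none) = 1 − 0.91 = 0.09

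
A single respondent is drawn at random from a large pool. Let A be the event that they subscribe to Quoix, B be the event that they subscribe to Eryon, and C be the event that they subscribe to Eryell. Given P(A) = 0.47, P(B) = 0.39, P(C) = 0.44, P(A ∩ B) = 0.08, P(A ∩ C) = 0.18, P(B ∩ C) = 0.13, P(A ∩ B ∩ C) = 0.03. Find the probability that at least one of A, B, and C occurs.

0.94

By inclusion-exclusion,
P(A ∪ B ∪ C) = 0.47 + 0.39 + 0.44 − 0.08 − 0.18 − 0.13 + 0.03 = 0.94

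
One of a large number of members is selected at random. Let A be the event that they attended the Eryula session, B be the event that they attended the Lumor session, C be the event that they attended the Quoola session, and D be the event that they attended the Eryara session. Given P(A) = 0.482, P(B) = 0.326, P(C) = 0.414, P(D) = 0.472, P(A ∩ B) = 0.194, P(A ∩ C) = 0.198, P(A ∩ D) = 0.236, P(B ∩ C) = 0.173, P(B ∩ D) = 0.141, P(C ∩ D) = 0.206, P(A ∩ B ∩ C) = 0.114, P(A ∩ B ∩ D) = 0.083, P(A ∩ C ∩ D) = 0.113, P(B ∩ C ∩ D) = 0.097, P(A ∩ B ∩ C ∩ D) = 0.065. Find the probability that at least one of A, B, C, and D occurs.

P(A ∪ B ∪ C ∪ D) = 0.482 + 0.326 + 0.414 + 0.472 − 0.194 − 0.198 − 0.236 − 0.173 − 0.141 − 0.206 + 0.114 + 0.083 + 0.113 + 0.097 − 0.065 = 0.888

0.888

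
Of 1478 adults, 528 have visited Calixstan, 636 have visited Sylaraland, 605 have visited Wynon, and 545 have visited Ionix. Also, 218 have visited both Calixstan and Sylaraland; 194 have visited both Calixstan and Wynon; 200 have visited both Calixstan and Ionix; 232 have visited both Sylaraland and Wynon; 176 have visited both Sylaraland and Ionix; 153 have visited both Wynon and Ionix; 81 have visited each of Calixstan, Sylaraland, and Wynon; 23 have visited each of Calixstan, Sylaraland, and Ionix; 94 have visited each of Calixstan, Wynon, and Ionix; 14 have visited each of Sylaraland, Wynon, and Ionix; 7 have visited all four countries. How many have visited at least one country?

N(≥1) = 528 + 636 + 605 + 545 − 218 − 194 − 200 − 232 − 176 − 153 + 81 + 23 + 94 + 14 − 7 = 1346

1346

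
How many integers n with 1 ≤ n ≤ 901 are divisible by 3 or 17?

336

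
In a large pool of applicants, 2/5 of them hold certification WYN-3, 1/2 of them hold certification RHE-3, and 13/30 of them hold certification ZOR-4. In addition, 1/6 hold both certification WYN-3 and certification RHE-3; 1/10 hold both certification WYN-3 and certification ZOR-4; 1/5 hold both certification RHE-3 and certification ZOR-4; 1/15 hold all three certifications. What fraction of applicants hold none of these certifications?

1/15

P(at least one) = 2/5 + 1/2 + 13/30 − 1/6 − 1/10 − 1/5 + 1/15 = 14/15
P(none) = 1 − 14/15 = 1/15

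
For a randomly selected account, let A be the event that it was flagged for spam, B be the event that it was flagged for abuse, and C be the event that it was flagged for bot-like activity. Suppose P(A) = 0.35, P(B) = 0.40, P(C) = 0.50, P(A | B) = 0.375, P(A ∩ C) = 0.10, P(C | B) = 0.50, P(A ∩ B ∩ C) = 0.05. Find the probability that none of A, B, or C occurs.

P(A ∩ B) = P(B)·P(A|B) = 0.40 × 0.375 = 0.15
P(B ∩ C) = P(B)·P(C|B) = 0.40 × 0.50 = 0.20
Inclusion–exclusion gives
P(A ∪ B ∪ C) = 0.35 + 0.40 + 0.50 − 0.15 − 0.10 − 0.20 + 0.05 = 0.85
P(none) = 1 − 0.85 = 0.15

0.15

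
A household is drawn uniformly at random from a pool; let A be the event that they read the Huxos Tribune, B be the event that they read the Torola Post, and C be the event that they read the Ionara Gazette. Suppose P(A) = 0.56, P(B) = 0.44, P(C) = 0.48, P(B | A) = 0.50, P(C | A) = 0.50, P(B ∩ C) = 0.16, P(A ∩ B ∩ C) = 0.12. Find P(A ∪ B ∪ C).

0.88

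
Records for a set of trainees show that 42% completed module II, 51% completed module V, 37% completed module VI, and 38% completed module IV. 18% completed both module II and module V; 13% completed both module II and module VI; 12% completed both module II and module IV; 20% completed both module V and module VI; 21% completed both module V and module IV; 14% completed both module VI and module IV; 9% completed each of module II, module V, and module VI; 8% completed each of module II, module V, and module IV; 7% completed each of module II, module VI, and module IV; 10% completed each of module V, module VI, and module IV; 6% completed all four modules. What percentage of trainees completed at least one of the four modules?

98%

Inclusion–exclusion gives
P(union) = 42 + 51 + 37 + 38 − 18 − 13 − 12 − 20 − 21 − 14 + 9 + 8 + 7 + 10 − 6 = 98%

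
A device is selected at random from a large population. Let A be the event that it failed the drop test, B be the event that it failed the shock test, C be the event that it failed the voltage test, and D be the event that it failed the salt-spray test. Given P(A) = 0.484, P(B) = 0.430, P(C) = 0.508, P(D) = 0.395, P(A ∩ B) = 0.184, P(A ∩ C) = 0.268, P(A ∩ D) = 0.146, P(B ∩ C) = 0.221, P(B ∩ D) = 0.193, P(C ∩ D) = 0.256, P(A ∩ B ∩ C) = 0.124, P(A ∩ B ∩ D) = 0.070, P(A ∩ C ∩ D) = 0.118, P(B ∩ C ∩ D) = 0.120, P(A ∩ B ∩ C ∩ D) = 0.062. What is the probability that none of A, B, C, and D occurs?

0.081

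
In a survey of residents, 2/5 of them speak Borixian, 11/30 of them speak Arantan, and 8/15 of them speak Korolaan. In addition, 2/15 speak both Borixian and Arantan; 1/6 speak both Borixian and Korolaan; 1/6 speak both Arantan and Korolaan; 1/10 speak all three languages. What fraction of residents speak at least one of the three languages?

14/15

P(at least one) = 2/5 + 11/30 + 8/15 − 2/15 − 1/6 − 1/6 + 1/10 = 14/15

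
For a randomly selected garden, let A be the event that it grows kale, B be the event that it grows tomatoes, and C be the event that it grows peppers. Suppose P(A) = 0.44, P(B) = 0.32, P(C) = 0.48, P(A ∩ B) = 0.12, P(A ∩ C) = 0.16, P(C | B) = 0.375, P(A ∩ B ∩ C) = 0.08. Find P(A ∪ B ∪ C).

P(B ∩ C) = P(B)·P(C|B) = 0.32 × 0.375 = 0.12
Apply inclusion-exclusion:
P(A ∪ B ∪ C) = 0.44 + 0.32 + 0.48 − 0.12 − 0.16 − 0.12 + 0.08 = 0.92

0.92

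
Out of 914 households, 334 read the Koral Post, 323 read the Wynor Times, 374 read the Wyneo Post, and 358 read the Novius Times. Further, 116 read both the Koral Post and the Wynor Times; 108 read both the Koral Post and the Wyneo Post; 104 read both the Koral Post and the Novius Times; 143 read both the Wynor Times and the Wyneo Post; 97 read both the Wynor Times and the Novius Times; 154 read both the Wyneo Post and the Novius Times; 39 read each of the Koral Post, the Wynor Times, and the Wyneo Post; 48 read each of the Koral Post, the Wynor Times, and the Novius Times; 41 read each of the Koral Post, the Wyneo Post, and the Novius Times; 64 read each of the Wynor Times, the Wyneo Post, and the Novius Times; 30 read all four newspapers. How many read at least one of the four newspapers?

829

|union| = 334 + 323 + 374 + 358 − 116 − 108 − 104 − 143 − 97 − 154 + 39 + 48 + 41 + 64 − 30 = 829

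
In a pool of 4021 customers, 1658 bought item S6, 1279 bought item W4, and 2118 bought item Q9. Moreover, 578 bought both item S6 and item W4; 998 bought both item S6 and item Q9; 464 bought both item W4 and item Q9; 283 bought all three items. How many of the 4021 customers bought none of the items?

723

|at least one| = 1658 + 1279 + 2118 − 578 − 998 − 464 + 283 = 3298
None: 4021 − 3298 = 723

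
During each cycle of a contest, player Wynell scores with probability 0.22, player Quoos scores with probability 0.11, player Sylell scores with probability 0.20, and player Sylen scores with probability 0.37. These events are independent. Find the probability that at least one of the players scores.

0.6501232

P(none) = (1 − 0.22) × (1 − 0.11) × (1 − 0.20) × (1 − 0.37) = 0.78 × 0.89 × 0.80 × 0.63 = 0.3498768
P(at least one) = 1 − 0.3498768 = 0.6501232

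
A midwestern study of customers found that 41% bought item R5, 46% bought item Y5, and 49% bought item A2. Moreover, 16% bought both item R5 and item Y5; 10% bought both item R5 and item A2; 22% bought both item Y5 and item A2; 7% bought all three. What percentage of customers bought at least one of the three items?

Inclusion–exclusion gives
P(at least one) = 41 + 46 + 49 − 16 − 10 − 22 + 7 = 95%

95%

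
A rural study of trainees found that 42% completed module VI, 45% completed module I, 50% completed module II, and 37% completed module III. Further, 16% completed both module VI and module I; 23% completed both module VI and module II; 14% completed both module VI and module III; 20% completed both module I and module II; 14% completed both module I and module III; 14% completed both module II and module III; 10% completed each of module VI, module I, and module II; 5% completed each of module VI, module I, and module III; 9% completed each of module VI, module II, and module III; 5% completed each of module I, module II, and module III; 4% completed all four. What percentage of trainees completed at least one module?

98%

By inclusion–exclusion:
P(≥1) = 42 + 45 + 50 + 37 − 16 − 23 − 14 − 20 − 14 − 14 + 10 + 5 + 9 + 5 − 4 = 98%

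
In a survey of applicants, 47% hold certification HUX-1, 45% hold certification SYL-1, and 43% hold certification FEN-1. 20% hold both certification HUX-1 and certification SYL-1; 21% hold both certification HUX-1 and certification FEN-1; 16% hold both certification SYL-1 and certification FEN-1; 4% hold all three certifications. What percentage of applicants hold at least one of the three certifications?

82%

P(at least one) = 47 + 45 + 43 − 20 − 21 − 16 + 4 = 82%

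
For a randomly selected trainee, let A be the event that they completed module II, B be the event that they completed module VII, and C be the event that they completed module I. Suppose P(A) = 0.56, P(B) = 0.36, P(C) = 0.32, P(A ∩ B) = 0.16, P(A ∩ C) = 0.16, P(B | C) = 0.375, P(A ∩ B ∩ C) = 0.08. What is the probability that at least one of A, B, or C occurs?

P(B ∩ C) = P(C)·P(B|C) = 0.32 × 0.375 = 0.12
By inclusion–exclusion:
P(A ∪ B ∪ C) = 0.56 + 0.36 + 0.32 − 0.16 − 0.16 − 0.12 + 0.08 = 0.88

0.88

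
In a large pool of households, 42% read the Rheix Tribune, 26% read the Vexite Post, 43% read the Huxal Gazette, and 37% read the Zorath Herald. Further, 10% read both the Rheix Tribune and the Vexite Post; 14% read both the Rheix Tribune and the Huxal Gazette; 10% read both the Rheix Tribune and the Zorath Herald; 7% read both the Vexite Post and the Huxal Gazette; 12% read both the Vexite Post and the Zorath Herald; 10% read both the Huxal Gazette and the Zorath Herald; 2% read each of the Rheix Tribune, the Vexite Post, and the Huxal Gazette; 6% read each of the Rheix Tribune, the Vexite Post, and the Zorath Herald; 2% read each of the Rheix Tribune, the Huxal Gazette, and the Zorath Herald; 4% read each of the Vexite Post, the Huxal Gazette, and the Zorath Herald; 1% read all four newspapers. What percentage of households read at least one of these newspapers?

P(≥1) = 42 + 26 + 43 + 37 − 10 − 14 − 10 − 7 − 12 − 10 + 2 + 6 + 2 + 4 − 1 = 98%

98%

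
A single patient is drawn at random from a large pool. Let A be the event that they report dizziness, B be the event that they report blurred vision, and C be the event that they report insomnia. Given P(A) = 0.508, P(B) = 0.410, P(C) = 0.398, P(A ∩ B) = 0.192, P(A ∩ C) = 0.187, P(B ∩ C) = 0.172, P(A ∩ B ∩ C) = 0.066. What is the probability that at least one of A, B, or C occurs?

By inclusion-exclusion,
P(A ∪ B ∪ C) = 0.508 + 0.410 + 0.398 − 0.192 − 0.187 − 0.172 + 0.066 = 0.831

0.831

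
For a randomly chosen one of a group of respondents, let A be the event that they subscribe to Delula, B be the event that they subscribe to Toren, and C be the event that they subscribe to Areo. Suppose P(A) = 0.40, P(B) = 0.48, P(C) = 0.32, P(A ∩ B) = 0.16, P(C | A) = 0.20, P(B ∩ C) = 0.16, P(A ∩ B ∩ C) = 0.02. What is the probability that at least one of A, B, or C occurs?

0.82

P(A ∩ C) = P(A)·P(C|A) = 0.40 × 0.20 = 0.08
Using inclusion–exclusion:
P(A ∪ B ∪ C) = 0.40 + 0.48 + 0.32 − 0.16 − 0.08 − 0.16 + 0.02 = 0.82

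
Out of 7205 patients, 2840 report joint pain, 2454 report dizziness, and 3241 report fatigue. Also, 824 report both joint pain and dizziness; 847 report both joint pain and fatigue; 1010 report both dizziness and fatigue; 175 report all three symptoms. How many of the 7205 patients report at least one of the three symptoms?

6029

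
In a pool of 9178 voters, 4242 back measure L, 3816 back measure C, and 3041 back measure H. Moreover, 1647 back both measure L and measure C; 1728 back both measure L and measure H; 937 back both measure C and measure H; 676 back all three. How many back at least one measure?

|union| = 4242 + 3816 + 3041 − 1647 − 1728 − 937 + 676 = 7463

7463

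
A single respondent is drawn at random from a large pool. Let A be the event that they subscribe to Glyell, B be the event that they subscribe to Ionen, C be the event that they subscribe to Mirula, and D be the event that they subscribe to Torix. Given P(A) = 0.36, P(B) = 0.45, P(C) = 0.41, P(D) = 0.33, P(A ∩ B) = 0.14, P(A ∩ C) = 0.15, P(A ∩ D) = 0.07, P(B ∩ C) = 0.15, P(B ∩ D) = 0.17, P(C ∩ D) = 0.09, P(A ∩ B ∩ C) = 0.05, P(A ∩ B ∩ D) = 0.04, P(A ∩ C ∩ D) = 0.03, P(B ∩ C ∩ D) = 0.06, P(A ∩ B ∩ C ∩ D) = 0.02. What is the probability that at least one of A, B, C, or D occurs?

0.94

By inclusion–exclusion:
P(A ∪ B ∪ C ∪ D) = 0.36 + 0.45 + 0.41 + 0.33 − 0.14 − 0.15 − 0.07 − 0.15 − 0.17 − 0.09 + 0.05 + 0.04 + 0.03 + 0.06 − 0.02 = 0.94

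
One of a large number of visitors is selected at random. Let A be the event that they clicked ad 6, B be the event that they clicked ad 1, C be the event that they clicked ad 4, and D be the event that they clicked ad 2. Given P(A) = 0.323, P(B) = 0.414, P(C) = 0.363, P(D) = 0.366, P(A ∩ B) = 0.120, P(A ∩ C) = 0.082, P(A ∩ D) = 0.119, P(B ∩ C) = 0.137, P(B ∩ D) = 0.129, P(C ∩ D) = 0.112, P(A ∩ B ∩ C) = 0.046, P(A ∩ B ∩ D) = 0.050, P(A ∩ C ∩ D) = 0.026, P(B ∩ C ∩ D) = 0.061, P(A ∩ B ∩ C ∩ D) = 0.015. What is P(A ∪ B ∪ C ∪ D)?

P(A ∪ B ∪ C ∪ D) = 0.323 + 0.414 + 0.363 + 0.366 − 0.120 − 0.082 − 0.119 − 0.137 − 0.129 − 0.112 + 0.046 + 0.050 + 0.026 + 0.061 − 0.015 = 0.935

0.935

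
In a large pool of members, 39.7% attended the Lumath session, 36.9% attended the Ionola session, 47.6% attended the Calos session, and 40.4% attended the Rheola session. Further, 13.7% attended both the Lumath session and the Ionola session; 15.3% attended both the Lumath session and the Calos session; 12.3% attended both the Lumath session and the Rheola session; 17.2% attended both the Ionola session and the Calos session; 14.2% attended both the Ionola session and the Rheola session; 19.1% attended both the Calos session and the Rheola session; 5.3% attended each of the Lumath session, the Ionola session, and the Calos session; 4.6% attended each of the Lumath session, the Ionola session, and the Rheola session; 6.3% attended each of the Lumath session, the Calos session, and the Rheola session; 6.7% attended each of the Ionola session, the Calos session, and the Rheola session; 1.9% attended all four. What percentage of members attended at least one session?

P(union) = 39.7 + 36.9 + 47.6 + 40.4 − 13.7 − 15.3 − 12.3 − 17.2 − 14.2 − 19.1 + 5.3 + 4.6 + 6.3 + 6.7 − 1.9 = 93.8%

93.8%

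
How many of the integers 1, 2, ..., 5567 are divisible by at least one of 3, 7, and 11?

Apply inclusion-exclusion:
floor(5567/3) + floor(5567/7) + floor(5567/11) − floor(5567/21) − floor(5567/33) − floor(5567/77) + floor(5567/231) = 1855 + 795 + 506 − 265 − 168 − 72 + 24 = 2675

2675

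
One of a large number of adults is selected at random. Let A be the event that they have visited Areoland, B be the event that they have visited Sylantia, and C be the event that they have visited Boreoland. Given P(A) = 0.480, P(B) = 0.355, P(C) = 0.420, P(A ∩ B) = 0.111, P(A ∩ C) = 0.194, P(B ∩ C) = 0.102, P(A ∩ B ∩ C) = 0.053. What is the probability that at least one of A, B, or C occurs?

0.901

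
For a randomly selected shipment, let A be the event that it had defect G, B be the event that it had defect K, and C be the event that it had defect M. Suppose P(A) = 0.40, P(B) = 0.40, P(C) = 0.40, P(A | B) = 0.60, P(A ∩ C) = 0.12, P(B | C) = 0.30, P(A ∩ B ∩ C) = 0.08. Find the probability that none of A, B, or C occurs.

0.20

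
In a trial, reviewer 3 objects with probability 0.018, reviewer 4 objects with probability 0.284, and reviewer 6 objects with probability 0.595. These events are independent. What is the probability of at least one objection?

P(none) = (1 − 0.018) × (1 − 0.284) × (1 − 0.595) = 0.982 × 0.716 × 0.405 = 0.28476036
P(at least one) = 1 − 0.28476036 = 0.71523964

0.71523964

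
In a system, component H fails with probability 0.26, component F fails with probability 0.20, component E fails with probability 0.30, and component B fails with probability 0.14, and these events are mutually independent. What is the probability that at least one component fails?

P(none) = (1 − 0.26) × (1 − 0.20) × (1 − 0.30) × (1 − 0.14) = 0.74 × 0.80 × 0.70 × 0.86 = 0.356384
P(at least one) = 1 − 0.356384 = 0.643616

0.643616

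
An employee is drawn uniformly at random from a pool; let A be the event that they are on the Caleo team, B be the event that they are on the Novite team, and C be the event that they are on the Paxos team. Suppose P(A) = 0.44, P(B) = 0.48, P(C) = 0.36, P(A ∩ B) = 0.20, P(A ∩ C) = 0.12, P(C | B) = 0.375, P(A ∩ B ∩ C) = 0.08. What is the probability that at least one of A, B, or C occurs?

0.86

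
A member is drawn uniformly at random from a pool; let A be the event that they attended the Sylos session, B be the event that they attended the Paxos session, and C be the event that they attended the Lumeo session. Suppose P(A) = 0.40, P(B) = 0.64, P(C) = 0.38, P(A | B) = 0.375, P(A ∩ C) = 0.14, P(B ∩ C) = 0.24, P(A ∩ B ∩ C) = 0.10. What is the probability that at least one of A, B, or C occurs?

P(A ∩ B) = P(B)·P(A|B) = 0.64 × 0.375 = 0.24
Inclusion–exclusion gives
P(A ∪ B ∪ C) = 0.40 + 0.64 + 0.38 − 0.24 − 0.14 − 0.24 + 0.10 = 0.90

0.90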